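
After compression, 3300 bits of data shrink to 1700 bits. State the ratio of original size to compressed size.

Compression ratio = Original / Compressed
= 3300 / 1700 = 1.94:1


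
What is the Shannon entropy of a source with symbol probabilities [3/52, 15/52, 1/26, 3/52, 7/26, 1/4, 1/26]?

H(X) = -Σ p(x) log₂ p(x)
  -3/52 × log₂(3/52) = 0.2374
  -15/52 × log₂(15/52) = 0.5174
  -1/26 × log₂(1/26) = 0.1808
  -3/52 × log₂(3/52) = 0.2374
  -7/26 × log₂(7/26) = 0.5097
  -1/4 × log₂(1/4) = 0.5000
  -1/26 × log₂(1/26) = 0.1808
H(X) = 2.3635 bits


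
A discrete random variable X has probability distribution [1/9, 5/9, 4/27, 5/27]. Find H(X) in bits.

H(X) = -Σ p(x) log₂ p(x)
  -1/9 × log₂(1/9) = 0.3522
  -5/9 × log₂(5/9) = 0.4711
  -4/27 × log₂(4/27) = 0.4081
  -5/27 × log₂(5/27) = 0.4505
H(X) = 1.6820 bits


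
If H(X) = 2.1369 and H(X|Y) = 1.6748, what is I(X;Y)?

I(X;Y) = H(X) - H(X|Y)
I(X;Y) = 2.1369 - 1.6748 = 0.4621 bits


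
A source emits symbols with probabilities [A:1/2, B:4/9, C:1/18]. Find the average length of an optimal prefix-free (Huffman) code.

Huffman tree construction:
Combine smallest probabilities repeatedly
Resulting codes:
  A: 0 (length 1)
  B: 11 (length 2)
  C: 10 (length 2)
Average length = Σ p(s) × length(s) = 1.5000 bits


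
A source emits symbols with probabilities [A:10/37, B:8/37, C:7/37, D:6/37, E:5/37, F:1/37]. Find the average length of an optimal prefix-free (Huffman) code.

Huffman tree construction:
Combine smallest probabilities repeatedly
Resulting codes:
  A: 10 (length 2)
  B: 01 (length 2)
  C: 00 (length 2)
  D: 110 (length 3)
  E: 1111 (length 4)
  F: 1110 (length 4)
Average length = Σ p(s) × length(s) = 2.4865 bits


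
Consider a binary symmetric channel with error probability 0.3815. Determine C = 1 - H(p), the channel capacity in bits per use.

For BSC with error probability p:
C = 1 - H(p) where H(p) is binary entropy
H(0.3815) = -0.3815 × log₂(0.3815) - 0.6185 × log₂(0.6185)
H(p) = 0.9591
C = 1 - 0.9591 = 0.0409 bits/use


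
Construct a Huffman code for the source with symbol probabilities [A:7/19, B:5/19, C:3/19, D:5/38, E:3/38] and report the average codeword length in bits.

Huffman tree construction:
Combine smallest probabilities repeatedly
Resulting codes:
  A: 11 (length 2)
  B: 10 (length 2)
  C: 00 (length 2)
  D: 011 (length 3)
  E: 010 (length 3)
Average length = Σ p(s) × length(s) = 2.2105 bits


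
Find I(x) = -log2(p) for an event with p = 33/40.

Information content I(x) = -log₂(p(x))
I = -log₂(33/40) = -log₂(0.8250)
I = 0.2775 bits


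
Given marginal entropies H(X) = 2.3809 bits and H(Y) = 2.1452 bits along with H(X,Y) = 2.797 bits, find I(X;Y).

I(X;Y) = H(X) + H(Y) - H(X,Y)
I(X;Y) = 2.3809 + 2.1452 - 2.797 = 1.7291 bits


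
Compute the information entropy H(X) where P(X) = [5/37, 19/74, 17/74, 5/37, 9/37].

H(X) = -Σ p(x) log₂ p(x)
  -5/37 × log₂(5/37) = 0.3902
  -19/74 × log₂(19/74) = 0.5036
  -17/74 × log₂(17/74) = 0.4875
  -5/37 × log₂(5/37) = 0.3902
  -9/37 × log₂(9/37) = 0.4961
H(X) = 2.2676 bits


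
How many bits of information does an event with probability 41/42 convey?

Information content I(x) = -log₂(p(x))
I = -log₂(41/42) = -log₂(0.9762)
I = 0.0348 bits


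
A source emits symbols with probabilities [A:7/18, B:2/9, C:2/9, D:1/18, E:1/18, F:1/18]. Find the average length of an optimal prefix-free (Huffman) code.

Huffman tree construction:
Combine smallest probabilities repeatedly
Resulting codes:
  A: 11 (length 2)
  B: 01 (length 2)
  C: 10 (length 2)
  D: 0010 (length 4)
  E: 0011 (length 4)
  F: 000 (length 3)
Average length = Σ p(s) × length(s) = 2.2778 bits


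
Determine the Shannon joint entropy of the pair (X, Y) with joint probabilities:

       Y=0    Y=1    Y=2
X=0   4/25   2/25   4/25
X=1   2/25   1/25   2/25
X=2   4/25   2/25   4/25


H(X,Y) = -Σ p(x,y) log₂ p(x,y)
  p(0,0)=4/25: -0.1600 × log₂(0.1600) = 0.4230
  p(0,1)=2/25: -0.0800 × log₂(0.0800) = 0.2915
  p(0,2)=4/25: -0.1600 × log₂(0.1600) = 0.4230
  p(1,0)=2/25: -0.0800 × log₂(0.0800) = 0.2915
  p(1,1)=1/25: -0.0400 × log₂(0.0400) = 0.1858
  p(1,2)=2/25: -0.0800 × log₂(0.0800) = 0.2915
  p(2,0)=4/25: -0.1600 × log₂(0.1600) = 0.4230
  p(2,1)=2/25: -0.0800 × log₂(0.0800) = 0.2915
  p(2,2)=4/25: -0.1600 × log₂(0.1600) = 0.4230
H(X,Y) = 3.0439 bits


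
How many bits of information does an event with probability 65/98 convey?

Information content I(x) = -log₂(p(x))
I = -log₂(65/98) = -log₂(0.6633)
I = 0.5923 bits


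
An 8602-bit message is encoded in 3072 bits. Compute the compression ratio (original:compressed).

Compression ratio = Original / Compressed
= 8602 / 3072 = 2.80:1


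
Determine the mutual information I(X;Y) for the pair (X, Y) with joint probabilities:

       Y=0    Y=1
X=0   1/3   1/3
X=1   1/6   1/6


H(X) = 0.9183, H(Y) = 1.0000, H(X,Y) = 1.9183
I(X;Y) = H(X) + H(Y) - H(X,Y) = 0.0000 bits


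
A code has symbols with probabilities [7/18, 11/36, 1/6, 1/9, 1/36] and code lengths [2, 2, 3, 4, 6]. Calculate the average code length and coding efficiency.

Average length L = Σ p_i × l_i = 2.5000 bits
Entropy H = 1.9792 bits
Efficiency η = H/L × 100% = 79.17%


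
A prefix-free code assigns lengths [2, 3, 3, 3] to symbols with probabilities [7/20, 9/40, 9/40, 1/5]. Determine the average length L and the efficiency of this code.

Average length L = Σ p_i × l_i = 2.6500 bits
Entropy H = 1.9629 bits
Efficiency η = H/L × 100% = 74.07%


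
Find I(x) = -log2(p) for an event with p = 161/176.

Information content I(x) = -log₂(p(x))
I = -log₂(161/176) = -log₂(0.9148)
I = 0.1285 bits


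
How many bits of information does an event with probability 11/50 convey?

Information content I(x) = -log₂(p(x))
I = -log₂(11/50) = -log₂(0.2200)
I = 2.1844 bits


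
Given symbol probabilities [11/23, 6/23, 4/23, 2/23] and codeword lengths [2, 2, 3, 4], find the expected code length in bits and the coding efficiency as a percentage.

Average length L = Σ p_i × l_i = 2.3478 bits
Entropy H = 1.7599 bits
Efficiency η = H/L × 100% = 74.96%


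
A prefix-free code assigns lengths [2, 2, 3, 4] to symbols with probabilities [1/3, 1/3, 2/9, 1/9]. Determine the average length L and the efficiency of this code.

Average length L = Σ p_i × l_i = 2.4444 bits
Entropy H = 1.8911 bits
Efficiency η = H/L × 100% = 77.36%


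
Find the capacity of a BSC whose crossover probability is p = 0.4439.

For BSC with error probability p:
C = 1 - H(p) where H(p) is binary entropy
H(0.4439) = -0.4439 × log₂(0.4439) - 0.5561 × log₂(0.5561)
H(p) = 0.9909
C = 1 - 0.9909 = 0.0091 bits/use


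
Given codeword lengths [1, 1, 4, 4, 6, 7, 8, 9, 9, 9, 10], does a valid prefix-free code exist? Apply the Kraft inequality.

Kraft inequality: Σ 2^(-l_i) ≤ 1 for prefix-free code
Calculating: 2^(-1) + 2^(-1) + 2^(-4) + 2^(-4) + 2^(-6) + 2^(-7) + 2^(-8) + 2^(-9) + 2^(-9) + 2^(-9) + 2^(-10)
= 0.5 + 0.5 + 0.0625 + 0.0625 + 0.015625 + 0.0078125 + 0.00390625 + 0.001953125 + 0.001953125 + 0.001953125 + 0.0009765625
= 1.1592
Since 1.1592 > 1, prefix-free code does not exist


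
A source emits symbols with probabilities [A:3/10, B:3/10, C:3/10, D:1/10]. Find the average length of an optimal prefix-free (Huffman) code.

Huffman tree construction:
Combine smallest probabilities repeatedly
Resulting codes:
  A: 01 (length 2)
  B: 10 (length 2)
  C: 11 (length 2)
  D: 00 (length 2)
Average length = Σ p(s) × length(s) = 2.0000 bits


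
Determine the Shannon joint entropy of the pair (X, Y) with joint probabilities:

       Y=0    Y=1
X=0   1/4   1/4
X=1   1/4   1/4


H(X,Y) = -Σ p(x,y) log₂ p(x,y)
  p(0,0)=1/4: -0.2500 × log₂(0.2500) = 0.5000
  p(0,1)=1/4: -0.2500 × log₂(0.2500) = 0.5000
  p(1,0)=1/4: -0.2500 × log₂(0.2500) = 0.5000
  p(1,1)=1/4: -0.2500 × log₂(0.2500) = 0.5000
H(X,Y) = 2.0000 bits


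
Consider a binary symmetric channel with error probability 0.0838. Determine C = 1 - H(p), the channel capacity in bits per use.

For BSC with error probability p:
C = 1 - H(p) where H(p) is binary entropy
H(0.0838) = -0.0838 × log₂(0.0838) - 0.9162 × log₂(0.9162)
H(p) = 0.4154
C = 1 - 0.4154 = 0.5846 bits/use


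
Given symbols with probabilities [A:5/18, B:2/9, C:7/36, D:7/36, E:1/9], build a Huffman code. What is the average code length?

Huffman tree construction:
Combine smallest probabilities repeatedly
Resulting codes:
  A: 10 (length 2)
  B: 01 (length 2)
  C: 111 (length 3)
  D: 00 (length 2)
  E: 110 (length 3)
Average length = Σ p(s) × length(s) = 2.3056 bits


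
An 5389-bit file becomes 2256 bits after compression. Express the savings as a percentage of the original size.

Space savings = (1 - Compressed/Original) × 100%
= (1 - 2256/5389) × 100%
= 58.14%


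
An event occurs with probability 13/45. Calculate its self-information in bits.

Information content I(x) = -log₂(p(x))
I = -log₂(13/45) = -log₂(0.2889)
I = 1.7914 bits


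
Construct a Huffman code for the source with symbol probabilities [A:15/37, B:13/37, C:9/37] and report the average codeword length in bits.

Huffman tree construction:
Combine smallest probabilities repeatedly
Resulting codes:
  A: 0 (length 1)
  B: 11 (length 2)
  C: 10 (length 2)
Average length = Σ p(s) × length(s) = 1.5946 bits


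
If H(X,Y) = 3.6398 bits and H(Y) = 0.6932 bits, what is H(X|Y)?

Chain rule: H(X,Y) = H(X|Y) + H(Y)
H(X|Y) = H(X,Y) - H(Y) = 3.6398 - 0.6932 = 2.9466 bits


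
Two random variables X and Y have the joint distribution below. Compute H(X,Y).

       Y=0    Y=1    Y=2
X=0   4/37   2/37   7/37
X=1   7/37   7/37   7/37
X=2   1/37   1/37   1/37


H(X,Y) = -Σ p(x,y) log₂ p(x,y)
  p(0,0)=4/37: -0.1081 × log₂(0.1081) = 0.3470
  p(0,1)=2/37: -0.0541 × log₂(0.0541) = 0.2275
  p(0,2)=7/37: -0.1892 × log₂(0.1892) = 0.4545
  p(1,0)=7/37: -0.1892 × log₂(0.1892) = 0.4545
  p(1,1)=7/37: -0.1892 × log₂(0.1892) = 0.4545
  p(1,2)=7/37: -0.1892 × log₂(0.1892) = 0.4545
  p(2,0)=1/37: -0.0270 × log₂(0.0270) = 0.1408
  p(2,1)=1/37: -0.0270 × log₂(0.0270) = 0.1408
  p(2,2)=1/37: -0.0270 × log₂(0.0270) = 0.1408
H(X,Y) = 2.8147 bits


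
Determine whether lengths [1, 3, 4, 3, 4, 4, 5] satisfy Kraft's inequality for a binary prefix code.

Kraft inequality: Σ 2^(-l_i) ≤ 1 for prefix-free code
Calculating: 2^(-1) + 2^(-3) + 2^(-4) + 2^(-3) + 2^(-4) + 2^(-4) + 2^(-5)
= 0.5 + 0.125 + 0.0625 + 0.125 + 0.0625 + 0.0625 + 0.03125
= 0.9688
Since 0.9688 ≤ 1, prefix-free code exists


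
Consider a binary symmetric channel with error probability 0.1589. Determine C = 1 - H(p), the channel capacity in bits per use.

For BSC with error probability p:
C = 1 - H(p) where H(p) is binary entropy
H(0.1589) = -0.1589 × log₂(0.1589) - 0.8411 × log₂(0.8411)
H(p) = 0.6317
C = 1 - 0.6317 = 0.3683 bits/use


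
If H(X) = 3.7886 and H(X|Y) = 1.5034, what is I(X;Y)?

I(X;Y) = H(X) - H(X|Y)
I(X;Y) = 3.7886 - 1.5034 = 2.2852 bits


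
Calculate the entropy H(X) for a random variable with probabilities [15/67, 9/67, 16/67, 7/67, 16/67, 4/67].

H(X) = -Σ p(x) log₂ p(x)
  -15/67 × log₂(15/67) = 0.4834
  -9/67 × log₂(9/67) = 0.3890
  -16/67 × log₂(16/67) = 0.4934
  -7/67 × log₂(7/67) = 0.3405
  -16/67 × log₂(16/67) = 0.4934
  -4/67 × log₂(4/67) = 0.2428
H(X) = 2.4424 bits


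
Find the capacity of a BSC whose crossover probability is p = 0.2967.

For BSC with error probability p:
C = 1 - H(p) where H(p) is binary entropy
H(0.2967) = -0.2967 × log₂(0.2967) - 0.7033 × log₂(0.7033)
H(p) = 0.8772
C = 1 - 0.8772 = 0.1228 bits/use


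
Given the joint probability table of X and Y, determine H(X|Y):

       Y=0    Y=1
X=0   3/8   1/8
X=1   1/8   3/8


H(X|Y) = Σ_y p(y) H(X|Y=y)
  p(Y=0) = 1/2, H(X|Y=0) = 0.8113
  p(Y=1) = 1/2, H(X|Y=1) = 0.8113
H(X|Y) = 0.5000×0.8113 + 0.5000×0.8113 = 0.8113 bits


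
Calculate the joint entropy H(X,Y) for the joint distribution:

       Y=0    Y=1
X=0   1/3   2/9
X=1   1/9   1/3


H(X,Y) = -Σ p(x,y) log₂ p(x,y)
  p(0,0)=1/3: -0.3333 × log₂(0.3333) = 0.5283
  p(0,1)=2/9: -0.2222 × log₂(0.2222) = 0.4822
  p(1,0)=1/9: -0.1111 × log₂(0.1111) = 0.3522
  p(1,1)=1/3: -0.3333 × log₂(0.3333) = 0.5283
H(X,Y) = 1.8911 bits


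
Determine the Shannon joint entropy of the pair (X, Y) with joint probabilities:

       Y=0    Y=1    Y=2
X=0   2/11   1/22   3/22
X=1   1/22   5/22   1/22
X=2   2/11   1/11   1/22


H(X,Y) = -Σ p(x,y) log₂ p(x,y)
  p(0,0)=2/11: -0.1818 × log₂(0.1818) = 0.4472
  p(0,1)=1/22: -0.0455 × log₂(0.0455) = 0.2027
  p(0,2)=3/22: -0.1364 × log₂(0.1364) = 0.3920
  p(1,0)=1/22: -0.0455 × log₂(0.0455) = 0.2027
  p(1,1)=5/22: -0.2273 × log₂(0.2273) = 0.4858
  p(1,2)=1/22: -0.0455 × log₂(0.0455) = 0.2027
  p(2,0)=2/11: -0.1818 × log₂(0.1818) = 0.4472
  p(2,1)=1/11: -0.0909 × log₂(0.0909) = 0.3145
  p(2,2)=1/22: -0.0455 × log₂(0.0455) = 0.2027
H(X,Y) = 2.8974 bits


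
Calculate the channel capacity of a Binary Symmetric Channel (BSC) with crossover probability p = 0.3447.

For BSC with error probability p:
C = 1 - H(p) where H(p) is binary entropy
H(0.3447) = -0.3447 × log₂(0.3447) - 0.6553 × log₂(0.6553)
H(p) = 0.9292
C = 1 - 0.9292 = 0.0708 bits/use


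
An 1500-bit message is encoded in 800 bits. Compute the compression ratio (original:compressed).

Compression ratio = Original / Compressed
= 1500 / 800 = 1.88:1


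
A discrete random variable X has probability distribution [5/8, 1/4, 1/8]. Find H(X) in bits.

H(X) = -Σ p(x) log₂ p(x)
  -5/8 × log₂(5/8) = 0.4238
  -1/4 × log₂(1/4) = 0.5000
  -1/8 × log₂(1/8) = 0.3750
H(X) = 1.2988 bits


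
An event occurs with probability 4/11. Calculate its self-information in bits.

Information content I(x) = -log₂(p(x))
I = -log₂(4/11) = -log₂(0.3636)
I = 1.4594 bits


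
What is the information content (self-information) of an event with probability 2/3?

Information content I(x) = -log₂(p(x))
I = -log₂(2/3) = -log₂(0.6667)
I = 0.5850 bits


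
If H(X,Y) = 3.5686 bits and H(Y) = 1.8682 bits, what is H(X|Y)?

Chain rule: H(X,Y) = H(X|Y) + H(Y)
H(X|Y) = H(X,Y) - H(Y) = 3.5686 - 1.8682 = 1.7004 bits


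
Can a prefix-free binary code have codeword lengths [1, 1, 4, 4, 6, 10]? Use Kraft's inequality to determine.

Kraft inequality: Σ 2^(-l_i) ≤ 1 for prefix-free code
Calculating: 2^(-1) + 2^(-1) + 2^(-4) + 2^(-4) + 2^(-6) + 2^(-10)
= 0.5 + 0.5 + 0.0625 + 0.0625 + 0.015625 + 0.0009765625
= 1.1416
Since 1.1416 > 1, prefix-free code does not exist


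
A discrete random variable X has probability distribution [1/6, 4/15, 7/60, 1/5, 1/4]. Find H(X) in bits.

H(X) = -Σ p(x) log₂ p(x)
  -1/6 × log₂(1/6) = 0.4308
  -4/15 × log₂(4/15) = 0.5085
  -7/60 × log₂(7/60) = 0.3616
  -1/5 × log₂(1/5) = 0.4644
  -1/4 × log₂(1/4) = 0.5000
H(X) = 2.2653 bits


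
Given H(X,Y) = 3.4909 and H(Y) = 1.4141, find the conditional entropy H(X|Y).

Chain rule: H(X,Y) = H(X|Y) + H(Y)
H(X|Y) = H(X,Y) - H(Y) = 3.4909 - 1.4141 = 2.0768 bits


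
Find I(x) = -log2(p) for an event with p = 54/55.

Information content I(x) = -log₂(p(x))
I = -log₂(54/55) = -log₂(0.9818)
I = 0.0265 bits


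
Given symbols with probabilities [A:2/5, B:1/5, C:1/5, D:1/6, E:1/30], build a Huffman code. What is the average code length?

Huffman tree construction:
Combine smallest probabilities repeatedly
Resulting codes:
  A: 11 (length 2)
  B: 00 (length 2)
  C: 01 (length 2)
  D: 101 (length 3)
  E: 100 (length 3)
Average length = Σ p(s) × length(s) = 2.2000 bits


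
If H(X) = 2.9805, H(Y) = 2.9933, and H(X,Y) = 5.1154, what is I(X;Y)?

I(X;Y) = H(X) + H(Y) - H(X,Y)
I(X;Y) = 2.9805 + 2.9933 - 5.1154 = 0.8584 bits


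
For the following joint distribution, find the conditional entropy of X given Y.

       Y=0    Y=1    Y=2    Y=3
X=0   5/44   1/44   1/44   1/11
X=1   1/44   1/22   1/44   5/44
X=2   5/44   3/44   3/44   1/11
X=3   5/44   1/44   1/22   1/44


H(X|Y) = Σ_y p(y) H(X|Y=y)
  p(Y=0) = 4/11, H(X|Y=0) = 1.8232
  p(Y=1) = 7/44, H(X|Y=1) = 1.8424
  p(Y=2) = 7/44, H(X|Y=2) = 1.8424
  p(Y=3) = 7/22, H(X|Y=3) = 1.8352
H(X|Y) = 0.3636×1.8232 + 0.1591×1.8424 + 0.1591×1.8424 + 0.3182×1.8352 = 1.8331 bits


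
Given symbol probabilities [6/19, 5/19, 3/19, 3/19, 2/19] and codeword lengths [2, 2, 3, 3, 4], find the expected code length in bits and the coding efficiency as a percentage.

Average length L = Σ p_i × l_i = 2.5263 bits
Entropy H = 2.2148 bits
Efficiency η = H/L × 100% = 87.67%


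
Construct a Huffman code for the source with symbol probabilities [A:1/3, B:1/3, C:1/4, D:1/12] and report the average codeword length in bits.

Huffman tree construction:
Combine smallest probabilities repeatedly
Resulting codes:
  A: 10 (length 2)
  B: 11 (length 2)
  C: 01 (length 2)
  D: 00 (length 2)
Average length = Σ p(s) × length(s) = 2.0000 bits


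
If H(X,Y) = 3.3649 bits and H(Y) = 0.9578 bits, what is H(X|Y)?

Chain rule: H(X,Y) = H(X|Y) + H(Y)
H(X|Y) = H(X,Y) - H(Y) = 3.3649 - 0.9578 = 2.4071 bits


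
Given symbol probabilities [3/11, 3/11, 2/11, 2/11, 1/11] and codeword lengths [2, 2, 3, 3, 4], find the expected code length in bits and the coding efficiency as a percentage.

Average length L = Σ p_i × l_i = 2.5455 bits
Entropy H = 2.2313 bits
Efficiency η = H/L × 100% = 87.66%


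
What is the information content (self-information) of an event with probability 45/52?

Information content I(x) = -log₂(p(x))
I = -log₂(45/52) = -log₂(0.8654)
I = 0.2086 bits


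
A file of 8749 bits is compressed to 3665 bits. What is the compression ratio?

Compression ratio = Original / Compressed
= 8749 / 3665 = 2.39:1


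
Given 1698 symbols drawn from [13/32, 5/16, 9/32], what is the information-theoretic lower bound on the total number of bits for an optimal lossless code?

Entropy H = 1.5671 bits/symbol
Minimum bits = H × n = 1.5671 × 1698
= 2660.86 bits


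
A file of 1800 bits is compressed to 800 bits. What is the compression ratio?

Compression ratio = Original / Compressed
= 1800 / 800 = 2.25:1


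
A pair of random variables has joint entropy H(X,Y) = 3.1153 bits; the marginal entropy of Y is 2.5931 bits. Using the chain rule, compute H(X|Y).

Chain rule: H(X,Y) = H(X|Y) + H(Y)
H(X|Y) = H(X,Y) - H(Y) = 3.1153 - 2.5931 = 0.5222 bits


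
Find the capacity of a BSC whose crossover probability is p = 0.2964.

For BSC with error probability p:
C = 1 - H(p) where H(p) is binary entropy
H(0.2964) = -0.2964 × log₂(0.2964) - 0.7036 × log₂(0.7036)
H(p) = 0.8768
C = 1 - 0.8768 = 0.1232 bits/use


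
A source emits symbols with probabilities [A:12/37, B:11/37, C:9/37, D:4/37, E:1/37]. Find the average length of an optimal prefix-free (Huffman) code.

Huffman tree construction:
Combine smallest probabilities repeatedly
Resulting codes:
  A: 11 (length 2)
  B: 10 (length 2)
  C: 01 (length 2)
  D: 001 (length 3)
  E: 000 (length 3)
Average length = Σ p(s) × length(s) = 2.1351 bits


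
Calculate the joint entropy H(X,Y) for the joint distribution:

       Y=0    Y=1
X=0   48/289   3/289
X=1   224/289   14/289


H(X,Y) = -Σ p(x,y) log₂ p(x,y)
  p(0,0)=48/289: -0.1661 × log₂(0.1661) = 0.4302
  p(0,1)=3/289: -0.0104 × log₂(0.0104) = 0.0684
  p(1,0)=224/289: -0.7751 × log₂(0.7751) = 0.2849
  p(1,1)=14/289: -0.0484 × log₂(0.0484) = 0.2116
H(X,Y) = 0.9951 bits


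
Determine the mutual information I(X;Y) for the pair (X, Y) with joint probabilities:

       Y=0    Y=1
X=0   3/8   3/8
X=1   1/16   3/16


H(X) = 0.8113, H(Y) = 0.9887, H(X,Y) = 1.7641
I(X;Y) = H(X) + H(Y) - H(X,Y) = 0.0359 bits


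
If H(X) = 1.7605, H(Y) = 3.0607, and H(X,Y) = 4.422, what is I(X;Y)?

I(X;Y) = H(X) + H(Y) - H(X,Y)
I(X;Y) = 1.7605 + 3.0607 - 4.422 = 0.3992 bits


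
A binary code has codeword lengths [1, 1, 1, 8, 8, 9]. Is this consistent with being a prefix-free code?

Kraft inequality: Σ 2^(-l_i) ≤ 1 for prefix-free code
Calculating: 2^(-1) + 2^(-1) + 2^(-1) + 2^(-8) + 2^(-8) + 2^(-9)
= 0.5 + 0.5 + 0.5 + 0.00390625 + 0.00390625 + 0.001953125
= 1.5098
Since 1.5098 > 1, prefix-free code does not exist


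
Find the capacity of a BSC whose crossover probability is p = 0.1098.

For BSC with error probability p:
C = 1 - H(p) where H(p) is binary entropy
H(0.1098) = -0.1098 × log₂(0.1098) - 0.8902 × log₂(0.8902)
H(p) = 0.4993
C = 1 - 0.4993 = 0.5007 bits/use


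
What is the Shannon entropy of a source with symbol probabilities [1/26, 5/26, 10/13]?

H(X) = -Σ p(x) log₂ p(x)
  -1/26 × log₂(1/26) = 0.1808
  -5/26 × log₂(5/26) = 0.4574
  -10/13 × log₂(10/13) = 0.2912
H(X) = 0.9294 bits


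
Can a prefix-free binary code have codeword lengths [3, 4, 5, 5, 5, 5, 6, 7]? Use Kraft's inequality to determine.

Kraft inequality: Σ 2^(-l_i) ≤ 1 for prefix-free code
Calculating: 2^(-3) + 2^(-4) + 2^(-5) + 2^(-5) + 2^(-5) + 2^(-5) + 2^(-6) + 2^(-7)
= 0.125 + 0.0625 + 0.03125 + 0.03125 + 0.03125 + 0.03125 + 0.015625 + 0.0078125
= 0.3359
Since 0.3359 ≤ 1, prefix-free code exists


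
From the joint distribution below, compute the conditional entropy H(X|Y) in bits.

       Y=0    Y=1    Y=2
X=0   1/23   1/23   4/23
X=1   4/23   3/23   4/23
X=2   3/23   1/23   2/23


H(X|Y) = Σ_y p(y) H(X|Y=y)
  p(Y=0) = 8/23, H(X|Y=0) = 1.4056
  p(Y=1) = 5/23, H(X|Y=1) = 1.3710
  p(Y=2) = 10/23, H(X|Y=2) = 1.5219
H(X|Y) = 0.3478×1.4056 + 0.2174×1.3710 + 0.4348×1.5219 = 1.4487 bits


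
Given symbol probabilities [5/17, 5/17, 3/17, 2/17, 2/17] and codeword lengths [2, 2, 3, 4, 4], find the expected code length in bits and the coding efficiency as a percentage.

Average length L = Σ p_i × l_i = 2.6471 bits
Entropy H = 2.2066 bits
Efficiency η = H/L × 100% = 83.36%


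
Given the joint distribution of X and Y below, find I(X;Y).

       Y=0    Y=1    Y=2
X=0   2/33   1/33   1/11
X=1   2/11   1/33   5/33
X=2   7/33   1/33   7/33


H(X) = 1.4949, H(Y) = 1.3486, H(X,Y) = 2.8269
I(X;Y) = H(X) + H(Y) - H(X,Y) = 0.0166 bits


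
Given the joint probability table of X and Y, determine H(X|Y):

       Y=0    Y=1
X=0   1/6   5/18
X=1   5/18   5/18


H(X|Y) = Σ_y p(y) H(X|Y=y)
  p(Y=0) = 4/9, H(X|Y=0) = 0.9544
  p(Y=1) = 5/9, H(X|Y=1) = 1.0000
H(X|Y) = 0.4444×0.9544 + 0.5556×1.0000 = 0.9797 bits


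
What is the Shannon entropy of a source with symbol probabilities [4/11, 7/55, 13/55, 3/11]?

H(X) = -Σ p(x) log₂ p(x)
  -4/11 × log₂(4/11) = 0.5307
  -7/55 × log₂(7/55) = 0.3785
  -13/55 × log₂(13/55) = 0.4919
  -3/11 × log₂(3/11) = 0.5112
H(X) = 1.9123 bits


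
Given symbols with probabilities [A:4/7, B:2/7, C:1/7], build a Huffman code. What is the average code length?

Huffman tree construction:
Combine smallest probabilities repeatedly
Resulting codes:
  A: 1 (length 1)
  B: 01 (length 2)
  C: 00 (length 2)
Average length = Σ p(s) × length(s) = 1.4286 bits


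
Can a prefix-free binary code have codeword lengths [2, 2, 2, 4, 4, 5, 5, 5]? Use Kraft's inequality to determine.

Kraft inequality: Σ 2^(-l_i) ≤ 1 for prefix-free code
Calculating: 2^(-2) + 2^(-2) + 2^(-2) + 2^(-4) + 2^(-4) + 2^(-5) + 2^(-5) + 2^(-5)
= 0.25 + 0.25 + 0.25 + 0.0625 + 0.0625 + 0.03125 + 0.03125 + 0.03125
= 0.9688
Since 0.9688 ≤ 1, prefix-free code exists


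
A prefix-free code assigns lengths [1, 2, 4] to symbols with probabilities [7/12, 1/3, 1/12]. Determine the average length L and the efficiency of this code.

Average length L = Σ p_i × l_i = 1.5833 bits
Entropy H = 1.2807 bits
Efficiency η = H/L × 100% = 80.88%


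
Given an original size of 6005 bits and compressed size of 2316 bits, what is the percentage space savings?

Space savings = (1 - Compressed/Original) × 100%
= (1 - 2316/6005) × 100%
= 61.43%


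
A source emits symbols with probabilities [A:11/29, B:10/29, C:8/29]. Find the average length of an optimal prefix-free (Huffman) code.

Huffman tree construction:
Combine smallest probabilities repeatedly
Resulting codes:
  A: 0 (length 1)
  B: 11 (length 2)
  C: 10 (length 2)
Average length = Σ p(s) × length(s) = 1.6207 bits


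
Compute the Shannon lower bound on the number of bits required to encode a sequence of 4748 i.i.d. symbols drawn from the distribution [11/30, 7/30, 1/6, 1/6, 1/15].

Entropy H = 2.1427 bits/symbol
Minimum bits = H × n = 2.1427 × 4748
= 10173.73 bits


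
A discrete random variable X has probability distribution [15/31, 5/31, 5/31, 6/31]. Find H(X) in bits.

H(X) = -Σ p(x) log₂ p(x)
  -15/31 × log₂(15/31) = 0.5068
  -5/31 × log₂(5/31) = 0.4246
  -5/31 × log₂(5/31) = 0.4246
  -6/31 × log₂(6/31) = 0.4586
H(X) = 1.8144 bits


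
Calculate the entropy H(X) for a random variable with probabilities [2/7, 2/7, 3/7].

H(X) = -Σ p(x) log₂ p(x)
  -2/7 × log₂(2/7) = 0.5164
  -2/7 × log₂(2/7) = 0.5164
  -3/7 × log₂(3/7) = 0.5239
H(X) = 1.5567 bits


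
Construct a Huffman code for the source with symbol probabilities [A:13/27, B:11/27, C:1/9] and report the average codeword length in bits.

Huffman tree construction:
Combine smallest probabilities repeatedly
Resulting codes:
  A: 0 (length 1)
  B: 11 (length 2)
  C: 10 (length 2)
Average length = Σ p(s) × length(s) = 1.5185 bits


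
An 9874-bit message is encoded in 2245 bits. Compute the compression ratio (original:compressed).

Compression ratio = Original / Compressed
= 9874 / 2245 = 4.40:1


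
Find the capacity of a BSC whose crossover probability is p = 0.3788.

For BSC with error probability p:
C = 1 - H(p) where H(p) is binary entropy
H(0.3788) = -0.3788 × log₂(0.3788) - 0.6212 × log₂(0.6212)
H(p) = 0.9572
C = 1 - 0.9572 = 0.0428 bits/use


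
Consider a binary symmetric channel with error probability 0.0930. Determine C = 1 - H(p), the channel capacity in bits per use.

For BSC with error probability p:
C = 1 - H(p) where H(p) is binary entropy
H(0.0930) = -0.0930 × log₂(0.0930) - 0.9070 × log₂(0.9070)
H(p) = 0.4464
C = 1 - 0.4464 = 0.5536 bits/use


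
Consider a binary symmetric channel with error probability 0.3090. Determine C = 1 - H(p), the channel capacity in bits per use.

For BSC with error probability p:
C = 1 - H(p) where H(p) is binary entropy
H(0.3090) = -0.3090 × log₂(0.3090) - 0.6910 × log₂(0.6910)
H(p) = 0.8920
C = 1 - 0.8920 = 0.1080 bits/use


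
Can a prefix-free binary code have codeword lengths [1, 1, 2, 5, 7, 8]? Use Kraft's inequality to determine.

Kraft inequality: Σ 2^(-l_i) ≤ 1 for prefix-free code
Calculating: 2^(-1) + 2^(-1) + 2^(-2) + 2^(-5) + 2^(-7) + 2^(-8)
= 0.5 + 0.5 + 0.25 + 0.03125 + 0.0078125 + 0.00390625
= 1.2930
Since 1.2930 > 1, prefix-free code does not exist


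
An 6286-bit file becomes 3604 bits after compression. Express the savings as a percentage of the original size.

Space savings = (1 - Compressed/Original) × 100%
= (1 - 3604/6286) × 100%
= 42.67%


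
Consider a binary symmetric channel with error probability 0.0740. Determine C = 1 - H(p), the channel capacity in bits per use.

For BSC with error probability p:
C = 1 - H(p) where H(p) is binary entropy
H(0.0740) = -0.0740 × log₂(0.0740) - 0.9260 × log₂(0.9260)
H(p) = 0.3807
C = 1 - 0.3807 = 0.6193 bits/use


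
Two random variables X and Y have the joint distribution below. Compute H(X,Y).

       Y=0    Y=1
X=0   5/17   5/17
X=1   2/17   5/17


H(X,Y) = -Σ p(x,y) log₂ p(x,y)
  p(0,0)=5/17: -0.2941 × log₂(0.2941) = 0.5193
  p(0,1)=5/17: -0.2941 × log₂(0.2941) = 0.5193
  p(1,0)=2/17: -0.1176 × log₂(0.1176) = 0.3632
  p(1,1)=5/17: -0.2941 × log₂(0.2941) = 0.5193
H(X,Y) = 1.9211 bits


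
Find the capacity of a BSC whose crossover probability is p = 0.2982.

For BSC with error probability p:
C = 1 - H(p) where H(p) is binary entropy
H(0.2982) = -0.2982 × log₂(0.2982) - 0.7018 × log₂(0.7018)
H(p) = 0.8791
C = 1 - 0.8791 = 0.1209 bits/use


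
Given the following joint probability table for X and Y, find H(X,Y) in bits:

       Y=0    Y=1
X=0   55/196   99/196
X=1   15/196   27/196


H(X,Y) = -Σ p(x,y) log₂ p(x,y)
  p(0,0)=55/196: -0.2806 × log₂(0.2806) = 0.5145
  p(0,1)=99/196: -0.5051 × log₂(0.5051) = 0.4977
  p(1,0)=15/196: -0.0765 × log₂(0.0765) = 0.2838
  p(1,1)=27/196: -0.1378 × log₂(0.1378) = 0.3940
H(X,Y) = 1.6899 bits


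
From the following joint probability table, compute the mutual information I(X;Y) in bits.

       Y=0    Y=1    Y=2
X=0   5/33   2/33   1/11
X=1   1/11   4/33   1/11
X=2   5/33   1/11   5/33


H(X) = 1.5734, H(Y) = 1.5690, H(X,Y) = 3.1096
I(X;Y) = H(X) + H(Y) - H(X,Y) = 0.0327 bits


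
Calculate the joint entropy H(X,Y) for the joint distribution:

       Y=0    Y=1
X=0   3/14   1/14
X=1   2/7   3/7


H(X,Y) = -Σ p(x,y) log₂ p(x,y)
  p(0,0)=3/14: -0.2143 × log₂(0.2143) = 0.4762
  p(0,1)=1/14: -0.0714 × log₂(0.0714) = 0.2720
  p(1,0)=2/7: -0.2857 × log₂(0.2857) = 0.5164
  p(1,1)=3/7: -0.4286 × log₂(0.4286) = 0.5239
H(X,Y) = 1.7885 bits


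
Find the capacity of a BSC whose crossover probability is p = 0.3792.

For BSC with error probability p:
C = 1 - H(p) where H(p) is binary entropy
H(0.3792) = -0.3792 × log₂(0.3792) - 0.6208 × log₂(0.6208)
H(p) = 0.9575
C = 1 - 0.9575 = 0.0425 bits/use


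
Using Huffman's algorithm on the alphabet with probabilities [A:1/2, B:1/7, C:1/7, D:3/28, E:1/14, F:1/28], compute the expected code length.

Huffman tree construction:
Combine smallest probabilities repeatedly
Resulting codes:
  A: 0 (length 1)
  B: 110 (length 3)
  C: 111 (length 3)
  D: 100 (length 3)
  E: 1011 (length 4)
  F: 1010 (length 4)
Average length = Σ p(s) × length(s) = 2.1071 bits


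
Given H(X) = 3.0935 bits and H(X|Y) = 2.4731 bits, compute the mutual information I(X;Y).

I(X;Y) = H(X) - H(X|Y)
I(X;Y) = 3.0935 - 2.4731 = 0.6204 bits


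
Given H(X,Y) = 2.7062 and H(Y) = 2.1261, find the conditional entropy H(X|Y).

Chain rule: H(X,Y) = H(X|Y) + H(Y)
H(X|Y) = H(X,Y) - H(Y) = 2.7062 - 2.1261 = 0.5801 bits


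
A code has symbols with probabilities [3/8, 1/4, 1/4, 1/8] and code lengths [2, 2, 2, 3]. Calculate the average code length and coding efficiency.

Average length L = Σ p_i × l_i = 2.1250 bits
Entropy H = 1.9056 bits
Efficiency η = H/L × 100% = 89.68%


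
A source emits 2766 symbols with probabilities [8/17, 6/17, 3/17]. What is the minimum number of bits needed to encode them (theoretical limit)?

Entropy H = 1.4837 bits/symbol
Minimum bits = H × n = 1.4837 × 2766
= 4103.80 bits


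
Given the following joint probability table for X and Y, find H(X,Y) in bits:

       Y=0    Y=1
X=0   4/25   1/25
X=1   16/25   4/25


H(X,Y) = -Σ p(x,y) log₂ p(x,y)
  p(0,0)=4/25: -0.1600 × log₂(0.1600) = 0.4230
  p(0,1)=1/25: -0.0400 × log₂(0.0400) = 0.1858
  p(1,0)=16/25: -0.6400 × log₂(0.6400) = 0.4121
  p(1,1)=4/25: -0.1600 × log₂(0.1600) = 0.4230
H(X,Y) = 1.4439 bits


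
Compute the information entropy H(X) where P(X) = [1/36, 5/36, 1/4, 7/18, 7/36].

H(X) = -Σ p(x) log₂ p(x)
  -1/36 × log₂(1/36) = 0.1436
  -5/36 × log₂(5/36) = 0.3956
  -1/4 × log₂(1/4) = 0.5000
  -7/18 × log₂(7/18) = 0.5299
  -7/36 × log₂(7/36) = 0.4594
H(X) = 2.0284 bits


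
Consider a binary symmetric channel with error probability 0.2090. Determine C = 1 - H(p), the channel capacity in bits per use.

For BSC with error probability p:
C = 1 - H(p) where H(p) is binary entropy
H(0.2090) = -0.2090 × log₂(0.2090) - 0.7910 × log₂(0.7910)
H(p) = 0.7396
C = 1 - 0.7396 = 0.2604 bits/use


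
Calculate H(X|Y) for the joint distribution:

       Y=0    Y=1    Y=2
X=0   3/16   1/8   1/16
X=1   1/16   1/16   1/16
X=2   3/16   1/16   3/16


H(X|Y) = Σ_y p(y) H(X|Y=y)
  p(Y=0) = 7/16, H(X|Y=0) = 1.4488
  p(Y=1) = 1/4, H(X|Y=1) = 1.5000
  p(Y=2) = 5/16, H(X|Y=2) = 1.3710
H(X|Y) = 0.4375×1.4488 + 0.2500×1.5000 + 0.3125×1.3710 = 1.4373 bits


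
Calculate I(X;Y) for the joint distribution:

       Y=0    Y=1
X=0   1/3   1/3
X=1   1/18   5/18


H(X) = 0.9183, H(Y) = 0.9641, H(X,Y) = 1.8016
I(X;Y) = H(X) + H(Y) - H(X,Y) = 0.0807 bits


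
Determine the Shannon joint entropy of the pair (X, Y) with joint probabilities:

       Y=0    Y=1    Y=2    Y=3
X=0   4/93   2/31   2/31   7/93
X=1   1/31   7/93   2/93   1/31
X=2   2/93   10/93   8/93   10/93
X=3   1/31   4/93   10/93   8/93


H(X,Y) = -Σ p(x,y) log₂ p(x,y)
  p(0,0)=4/93: -0.0430 × log₂(0.0430) = 0.1952
  p(0,1)=2/31: -0.0645 × log₂(0.0645) = 0.2551
  p(0,2)=2/31: -0.0645 × log₂(0.0645) = 0.2551
  p(0,3)=7/93: -0.0753 × log₂(0.0753) = 0.2809
  p(1,0)=1/31: -0.0323 × log₂(0.0323) = 0.1598
  p(1,1)=7/93: -0.0753 × log₂(0.0753) = 0.2809
  p(1,2)=2/93: -0.0215 × log₂(0.0215) = 0.1191
  p(1,3)=1/31: -0.0323 × log₂(0.0323) = 0.1598
  p(2,0)=2/93: -0.0215 × log₂(0.0215) = 0.1191
  p(2,1)=10/93: -0.1075 × log₂(0.1075) = 0.3459
  p(2,2)=8/93: -0.0860 × log₂(0.0860) = 0.3044
  p(2,3)=10/93: -0.1075 × log₂(0.1075) = 0.3459
  p(3,0)=1/31: -0.0323 × log₂(0.0323) = 0.1598
  p(3,1)=4/93: -0.0430 × log₂(0.0430) = 0.1952
  p(3,2)=10/93: -0.1075 × log₂(0.1075) = 0.3459
  p(3,3)=8/93: -0.0860 × log₂(0.0860) = 0.3044
H(X,Y) = 3.8268 bits


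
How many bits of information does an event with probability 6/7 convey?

Information content I(x) = -log₂(p(x))
I = -log₂(6/7) = -log₂(0.8571)
I = 0.2224 bits


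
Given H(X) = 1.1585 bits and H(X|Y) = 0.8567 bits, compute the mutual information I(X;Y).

I(X;Y) = H(X) - H(X|Y)
I(X;Y) = 1.1585 - 0.8567 = 0.3018 bits


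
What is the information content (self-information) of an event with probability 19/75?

Information content I(x) = -log₂(p(x))
I = -log₂(19/75) = -log₂(0.2533)
I = 1.9809 bits


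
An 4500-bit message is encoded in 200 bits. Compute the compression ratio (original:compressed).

Compression ratio = Original / Compressed
= 4500 / 200 = 22.50:1


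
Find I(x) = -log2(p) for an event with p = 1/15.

Information content I(x) = -log₂(p(x))
I = -log₂(1/15) = -log₂(0.0667)
I = 3.9069 bits


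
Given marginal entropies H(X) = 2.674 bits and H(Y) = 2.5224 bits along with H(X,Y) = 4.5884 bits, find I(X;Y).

I(X;Y) = H(X) + H(Y) - H(X,Y)
I(X;Y) = 2.674 + 2.5224 - 4.5884 = 0.608 bits


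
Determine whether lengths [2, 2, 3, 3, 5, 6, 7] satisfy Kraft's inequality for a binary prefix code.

Kraft inequality: Σ 2^(-l_i) ≤ 1 for prefix-free code
Calculating: 2^(-2) + 2^(-2) + 2^(-3) + 2^(-3) + 2^(-5) + 2^(-6) + 2^(-7)
= 0.25 + 0.25 + 0.125 + 0.125 + 0.03125 + 0.015625 + 0.0078125
= 0.8047
Since 0.8047 ≤ 1, prefix-free code exists


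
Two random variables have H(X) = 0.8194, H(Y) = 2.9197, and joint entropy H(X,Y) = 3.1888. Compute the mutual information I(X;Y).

I(X;Y) = H(X) + H(Y) - H(X,Y)
I(X;Y) = 0.8194 + 2.9197 - 3.1888 = 0.5503 bits


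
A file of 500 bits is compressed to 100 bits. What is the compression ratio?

Compression ratio = Original / Compressed
= 500 / 100 = 5.00:1


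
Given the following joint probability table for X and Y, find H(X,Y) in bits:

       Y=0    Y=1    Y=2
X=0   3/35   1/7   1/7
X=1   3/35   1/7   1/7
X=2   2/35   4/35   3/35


H(X,Y) = -Σ p(x,y) log₂ p(x,y)
  p(0,0)=3/35: -0.0857 × log₂(0.0857) = 0.3038
  p(0,1)=1/7: -0.1429 × log₂(0.1429) = 0.4011
  p(0,2)=1/7: -0.1429 × log₂(0.1429) = 0.4011
  p(1,0)=3/35: -0.0857 × log₂(0.0857) = 0.3038
  p(1,1)=1/7: -0.1429 × log₂(0.1429) = 0.4011
  p(1,2)=1/7: -0.1429 × log₂(0.1429) = 0.4011
  p(2,0)=2/35: -0.0571 × log₂(0.0571) = 0.2360
  p(2,1)=4/35: -0.1143 × log₂(0.1143) = 0.3576
  p(2,2)=3/35: -0.0857 × log₂(0.0857) = 0.3038
H(X,Y) = 3.1092 bits


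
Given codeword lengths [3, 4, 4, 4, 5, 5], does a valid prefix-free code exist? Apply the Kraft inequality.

Kraft inequality: Σ 2^(-l_i) ≤ 1 for prefix-free code
Calculating: 2^(-3) + 2^(-4) + 2^(-4) + 2^(-4) + 2^(-5) + 2^(-5)
= 0.125 + 0.0625 + 0.0625 + 0.0625 + 0.03125 + 0.03125
= 0.3750
Since 0.3750 ≤ 1, prefix-free code exists


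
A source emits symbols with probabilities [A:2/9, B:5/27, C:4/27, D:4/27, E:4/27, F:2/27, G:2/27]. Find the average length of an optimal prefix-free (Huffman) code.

Huffman tree construction:
Combine smallest probabilities repeatedly
Resulting codes:
  A: 01 (length 2)
  B: 00 (length 2)
  C: 100 (length 3)
  D: 101 (length 3)
  E: 110 (length 3)
  F: 1110 (length 4)
  G: 1111 (length 4)
Average length = Σ p(s) × length(s) = 2.7407 bits


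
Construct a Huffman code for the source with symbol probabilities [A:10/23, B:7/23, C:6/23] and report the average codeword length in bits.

Huffman tree construction:
Combine smallest probabilities repeatedly
Resulting codes:
  A: 0 (length 1)
  B: 11 (length 2)
  C: 10 (length 2)
Average length = Σ p(s) × length(s) = 1.5652 bits


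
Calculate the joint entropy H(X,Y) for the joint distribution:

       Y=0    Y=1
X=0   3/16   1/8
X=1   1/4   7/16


H(X,Y) = -Σ p(x,y) log₂ p(x,y)
  p(0,0)=3/16: -0.1875 × log₂(0.1875) = 0.4528
  p(0,1)=1/8: -0.1250 × log₂(0.1250) = 0.3750
  p(1,0)=1/4: -0.2500 × log₂(0.2500) = 0.5000
  p(1,1)=7/16: -0.4375 × log₂(0.4375) = 0.5218
H(X,Y) = 1.8496 bits


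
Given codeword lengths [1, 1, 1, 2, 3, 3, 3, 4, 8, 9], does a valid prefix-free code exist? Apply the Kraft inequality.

Kraft inequality: Σ 2^(-l_i) ≤ 1 for prefix-free code
Calculating: 2^(-1) + 2^(-1) + 2^(-1) + 2^(-2) + 2^(-3) + 2^(-3) + 2^(-3) + 2^(-4) + 2^(-8) + 2^(-9)
= 0.5 + 0.5 + 0.5 + 0.25 + 0.125 + 0.125 + 0.125 + 0.0625 + 0.00390625 + 0.001953125
= 2.1934
Since 2.1934 > 1, prefix-free code does not exist


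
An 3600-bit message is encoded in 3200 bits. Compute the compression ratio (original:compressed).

Compression ratio = Original / Compressed
= 3600 / 3200 = 1.12:1


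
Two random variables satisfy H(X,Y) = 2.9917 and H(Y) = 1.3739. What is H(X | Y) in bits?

Chain rule: H(X,Y) = H(X|Y) + H(Y)
H(X|Y) = H(X,Y) - H(Y) = 2.9917 - 1.3739 = 1.6178 bits


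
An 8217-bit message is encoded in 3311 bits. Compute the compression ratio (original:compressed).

Compression ratio = Original / Compressed
= 8217 / 3311 = 2.48:1


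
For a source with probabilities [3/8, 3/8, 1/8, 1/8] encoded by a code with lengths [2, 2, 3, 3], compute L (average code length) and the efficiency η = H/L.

Average length L = Σ p_i × l_i = 2.2500 bits
Entropy H = 1.8113 bits
Efficiency η = H/L × 100% = 80.50%


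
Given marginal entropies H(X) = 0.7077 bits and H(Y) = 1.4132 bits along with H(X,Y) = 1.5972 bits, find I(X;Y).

I(X;Y) = H(X) + H(Y) - H(X,Y)
I(X;Y) = 0.7077 + 1.4132 - 1.5972 = 0.5237 bits


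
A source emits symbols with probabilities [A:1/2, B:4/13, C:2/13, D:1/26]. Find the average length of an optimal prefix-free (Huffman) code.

Huffman tree construction:
Combine smallest probabilities repeatedly
Resulting codes:
  A: 0 (length 1)
  B: 11 (length 2)
  C: 101 (length 3)
  D: 100 (length 3)
Average length = Σ p(s) × length(s) = 1.6923 bits


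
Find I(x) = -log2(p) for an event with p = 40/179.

Information content I(x) = -log₂(p(x))
I = -log₂(40/179) = -log₂(0.2235)
I = 2.1619 bits


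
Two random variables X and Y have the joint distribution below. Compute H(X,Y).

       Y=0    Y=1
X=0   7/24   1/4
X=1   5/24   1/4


H(X,Y) = -Σ p(x,y) log₂ p(x,y)
  p(0,0)=7/24: -0.2917 × log₂(0.2917) = 0.5185
  p(0,1)=1/4: -0.2500 × log₂(0.2500) = 0.5000
  p(1,0)=5/24: -0.2083 × log₂(0.2083) = 0.4715
  p(1,1)=1/4: -0.2500 × log₂(0.2500) = 0.5000
H(X,Y) = 1.9899 bits


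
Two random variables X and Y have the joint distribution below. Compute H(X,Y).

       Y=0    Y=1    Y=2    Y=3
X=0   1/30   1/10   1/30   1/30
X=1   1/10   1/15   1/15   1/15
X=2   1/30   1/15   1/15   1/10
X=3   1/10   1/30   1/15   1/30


H(X,Y) = -Σ p(x,y) log₂ p(x,y)
  p(0,0)=1/30: -0.0333 × log₂(0.0333) = 0.1636
  p(0,1)=1/10: -0.1000 × log₂(0.1000) = 0.3322
  p(0,2)=1/30: -0.0333 × log₂(0.0333) = 0.1636
  p(0,3)=1/30: -0.0333 × log₂(0.0333) = 0.1636
  p(1,0)=1/10: -0.1000 × log₂(0.1000) = 0.3322
  p(1,1)=1/15: -0.0667 × log₂(0.0667) = 0.2605
  p(1,2)=1/15: -0.0667 × log₂(0.0667) = 0.2605
  p(1,3)=1/15: -0.0667 × log₂(0.0667) = 0.2605
  p(2,0)=1/30: -0.0333 × log₂(0.0333) = 0.1636
  p(2,1)=1/15: -0.0667 × log₂(0.0667) = 0.2605
  p(2,2)=1/15: -0.0667 × log₂(0.0667) = 0.2605
  p(2,3)=1/10: -0.1000 × log₂(0.1000) = 0.3322
  p(3,0)=1/10: -0.1000 × log₂(0.1000) = 0.3322
  p(3,1)=1/30: -0.0333 × log₂(0.0333) = 0.1636
  p(3,2)=1/15: -0.0667 × log₂(0.0667) = 0.2605
  p(3,3)=1/30: -0.0333 × log₂(0.0333) = 0.1636
H(X,Y) = 3.8729 bits
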